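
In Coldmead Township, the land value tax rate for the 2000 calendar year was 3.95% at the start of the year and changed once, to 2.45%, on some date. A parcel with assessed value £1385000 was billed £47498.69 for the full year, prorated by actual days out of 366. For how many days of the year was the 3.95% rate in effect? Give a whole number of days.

Let d = days at the first rate; then 366 − d days at the second rate.
£1385000 × [3.95%·d + 2.45%·(366−d)] / 366 = £47498.69
Solving gives d = 239, so the new rate took effect on August 27, 2000.

239 days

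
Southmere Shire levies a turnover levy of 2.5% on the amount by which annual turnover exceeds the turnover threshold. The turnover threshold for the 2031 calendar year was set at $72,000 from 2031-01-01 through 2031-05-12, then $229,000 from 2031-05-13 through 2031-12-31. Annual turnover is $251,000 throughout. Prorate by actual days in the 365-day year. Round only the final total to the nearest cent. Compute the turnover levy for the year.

2031-01-01 to 2031-05-12: 132 days, exemption $72,000 → ($251,000 − $72,000) × 2.5% × 132/365 = $1,618.3562
2031-05-13 to 2031-12-31: 233 days, exemption $229,000 → ($251,000 − $229,000) × 2.5% × 233/365 = $351.0959
Total = $1,969.4521

$1,969.45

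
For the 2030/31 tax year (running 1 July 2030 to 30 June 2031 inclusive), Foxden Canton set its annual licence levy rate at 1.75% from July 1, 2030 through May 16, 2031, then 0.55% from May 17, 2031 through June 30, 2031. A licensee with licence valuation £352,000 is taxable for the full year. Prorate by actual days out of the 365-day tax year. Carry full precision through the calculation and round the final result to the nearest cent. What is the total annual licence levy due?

July 1, 2030 – May 16, 2031: 320 days at 1.75% → £352,000 × 1.75% × 320/365 = £5,400.5479
May 17 – June 30, 2031: 45 days at 0.55% → £352,000 × 0.55% × 45/365 = £238.6849
Total = £5,639.2329

£5,639.23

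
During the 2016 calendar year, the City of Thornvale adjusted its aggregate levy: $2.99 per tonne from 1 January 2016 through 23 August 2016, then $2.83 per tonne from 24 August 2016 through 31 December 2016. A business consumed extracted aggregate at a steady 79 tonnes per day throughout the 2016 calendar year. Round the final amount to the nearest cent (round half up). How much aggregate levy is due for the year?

1 January – 23 August 2016: 236 days × 79 tonnes/day = 18,644 tonnes at $2.99/tonne → $55,745.56
24 August – 31 December 2016: 130 days × 79 tonnes/day = 10,270 tonnes at $2.83/tonne → $29,064.10

$84,809.66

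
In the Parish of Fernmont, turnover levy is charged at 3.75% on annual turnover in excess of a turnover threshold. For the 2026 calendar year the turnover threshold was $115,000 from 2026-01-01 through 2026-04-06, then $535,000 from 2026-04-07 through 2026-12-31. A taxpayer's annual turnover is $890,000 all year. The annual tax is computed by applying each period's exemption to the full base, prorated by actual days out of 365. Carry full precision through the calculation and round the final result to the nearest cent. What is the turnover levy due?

2026-01-01 to 2026-04-06: 96 days, exemption $115,000 → ($890,000 − $115,000) × 3.75% × 96/365 = $7,643.8356
2026-04-07 to 2026-12-31: 269 days, exemption $535,000 → ($890,000 − $535,000) × 3.75% × 269/365 = $9,811.1301
Total = $17,454.9658

$17,454.97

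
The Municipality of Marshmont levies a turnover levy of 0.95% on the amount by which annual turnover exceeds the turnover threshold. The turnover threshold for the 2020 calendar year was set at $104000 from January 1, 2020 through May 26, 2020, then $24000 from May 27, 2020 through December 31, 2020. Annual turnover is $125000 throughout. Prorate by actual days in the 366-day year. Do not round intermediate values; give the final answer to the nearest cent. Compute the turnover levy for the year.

January 1 – May 26, 2020: 147 days, exemption $104000 → ($125000 − $104000) × 0.95% × 147/366 = $80.1270
May 27 – December 31, 2020: 219 days, exemption $24000 → ($125000 − $24000) × 0.95% × 219/366 = $574.1270
Total = $654.2541

$654.25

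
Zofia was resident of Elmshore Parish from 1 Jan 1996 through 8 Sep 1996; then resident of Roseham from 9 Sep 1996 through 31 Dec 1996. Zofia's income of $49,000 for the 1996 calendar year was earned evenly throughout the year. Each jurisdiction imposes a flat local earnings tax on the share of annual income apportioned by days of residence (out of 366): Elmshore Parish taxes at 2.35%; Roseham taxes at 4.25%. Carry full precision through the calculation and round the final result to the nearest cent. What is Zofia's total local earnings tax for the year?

Elmshore Parish, 1 Jan – 8 Sep 1996: 252 days → $49,000 × 2.35% × 252/366 = $792.8361
Roseham, 9 Sep – 31 Dec 1996: 114 days → $49,000 × 4.25% × 114/366 = $648.6475
Total = $1,441.4836

$1,441.48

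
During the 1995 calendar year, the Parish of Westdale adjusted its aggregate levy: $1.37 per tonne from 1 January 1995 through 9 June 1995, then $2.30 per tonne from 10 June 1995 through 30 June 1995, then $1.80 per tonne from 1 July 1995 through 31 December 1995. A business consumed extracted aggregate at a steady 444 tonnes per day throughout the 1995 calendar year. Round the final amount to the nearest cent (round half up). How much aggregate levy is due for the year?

$265,822.80

1 January – 9 June 1995: 160 days × 444 tonnes/day = 71,040 tonnes at $1.37/tonne → $97,324.80
10 June – 30 June 1995: 21 days × 444 tonnes/day = 9,324 tonnes at $2.30/tonne → $21,445.20
1 July – 31 December 1995: 184 days × 444 tonnes/day = 81,696 tonnes at $1.80/tonne → $147,052.80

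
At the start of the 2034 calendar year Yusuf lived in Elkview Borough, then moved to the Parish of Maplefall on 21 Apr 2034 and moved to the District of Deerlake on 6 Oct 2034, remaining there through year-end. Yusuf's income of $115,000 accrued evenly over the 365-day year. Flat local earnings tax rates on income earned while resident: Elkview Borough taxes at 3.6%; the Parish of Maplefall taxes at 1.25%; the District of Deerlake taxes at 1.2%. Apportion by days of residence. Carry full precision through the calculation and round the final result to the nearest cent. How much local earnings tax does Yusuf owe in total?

Elkview Borough, 1 Jan – 20 Apr 2034: 110 days → $115,000 × 3.6% × 110/365 = $1,247.6712
The Parish of Maplefall, 21 Apr – 5 Oct 2034: 168 days → $115,000 × 1.25% × 168/365 = $661.6438
The District of Deerlake, 6 Oct – 31 Dec 2034: 87 days → $115,000 × 1.2% × 87/365 = $328.9315
Total = $2,238.2466

$2,238.25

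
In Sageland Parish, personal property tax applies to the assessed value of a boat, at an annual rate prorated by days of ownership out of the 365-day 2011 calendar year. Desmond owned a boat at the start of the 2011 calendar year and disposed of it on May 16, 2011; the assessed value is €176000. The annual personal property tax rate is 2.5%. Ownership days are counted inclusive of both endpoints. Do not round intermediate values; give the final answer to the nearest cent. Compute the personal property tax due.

Days held (January 1 – May 16, 2011): 136 out of 365
Tax = €176000 × 2.5% × 136/365 = €1639.4521

€1639.45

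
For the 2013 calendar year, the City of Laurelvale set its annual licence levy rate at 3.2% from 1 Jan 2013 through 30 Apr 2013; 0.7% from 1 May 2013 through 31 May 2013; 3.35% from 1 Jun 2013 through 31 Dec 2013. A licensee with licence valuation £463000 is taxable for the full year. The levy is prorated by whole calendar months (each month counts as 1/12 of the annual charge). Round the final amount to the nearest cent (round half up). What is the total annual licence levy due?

£14256.54

1 Jan – 30 Apr 2013: 4 months at 3.2% → £463000 × 3.2% × 4/12 = £4938.6667
1 May – 31 May 2013: 1 month at 0.7% → £463000 × 0.7% × 1/12 = £270.0833
1 Jun – 31 Dec 2013: 7 months at 3.35% → £463000 × 3.35% × 7/12 = £9047.7917
Total = £14256.5417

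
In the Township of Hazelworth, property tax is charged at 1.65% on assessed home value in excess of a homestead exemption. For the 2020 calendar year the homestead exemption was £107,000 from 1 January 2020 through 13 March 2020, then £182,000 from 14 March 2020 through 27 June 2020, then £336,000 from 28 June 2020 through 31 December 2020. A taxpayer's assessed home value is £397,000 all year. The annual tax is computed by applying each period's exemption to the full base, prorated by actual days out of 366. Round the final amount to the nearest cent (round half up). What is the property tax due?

1 January – 13 March 2020: 73 days, exemption £107,000 → (£397,000 − £107,000) × 1.65% × 73/366 = £954.3852
14 March – 27 June 2020: 106 days, exemption £182,000 → (£397,000 − £182,000) × 1.65% × 106/366 = £1,027.4180
28 June – 31 December 2020: 187 days, exemption £336,000 → (£397,000 − £336,000) × 1.65% × 187/366 = £514.2500
Total = £2,496.0533

£2,496.05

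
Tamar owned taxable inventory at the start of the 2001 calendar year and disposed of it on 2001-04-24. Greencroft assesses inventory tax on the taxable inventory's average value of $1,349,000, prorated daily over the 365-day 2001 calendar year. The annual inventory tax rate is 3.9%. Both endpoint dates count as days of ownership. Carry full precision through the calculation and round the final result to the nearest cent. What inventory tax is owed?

Days held (2001-01-01 to 2001-04-24): 114 out of 365
Tax = $1,349,000 × 3.9% × 114/365 = $16,431.9288

$16,431.93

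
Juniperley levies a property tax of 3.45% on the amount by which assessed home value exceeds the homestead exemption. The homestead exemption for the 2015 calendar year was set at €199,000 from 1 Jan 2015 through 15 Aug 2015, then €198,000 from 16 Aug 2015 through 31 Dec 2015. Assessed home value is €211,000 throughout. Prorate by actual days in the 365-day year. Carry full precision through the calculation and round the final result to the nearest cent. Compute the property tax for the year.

€427.04

1 Jan – 15 Aug 2015: 227 days, exemption €199,000 → (€211,000 − €199,000) × 3.45% × 227/365 = €257.4740
16 Aug – 31 Dec 2015: 138 days, exemption €198,000 → (€211,000 − €198,000) × 3.45% × 138/365 = €169.5699
Total = €427.0438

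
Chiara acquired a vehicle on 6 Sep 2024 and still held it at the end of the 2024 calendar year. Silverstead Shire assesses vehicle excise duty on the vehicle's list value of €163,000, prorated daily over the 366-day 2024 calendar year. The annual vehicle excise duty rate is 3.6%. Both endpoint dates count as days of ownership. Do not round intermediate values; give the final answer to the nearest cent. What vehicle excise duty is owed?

€1,875.84

Days held (6 Sep – 31 Dec 2024): 117 out of 366
Tax = €163,000 × 3.6% × 117/366 = €1,875.8361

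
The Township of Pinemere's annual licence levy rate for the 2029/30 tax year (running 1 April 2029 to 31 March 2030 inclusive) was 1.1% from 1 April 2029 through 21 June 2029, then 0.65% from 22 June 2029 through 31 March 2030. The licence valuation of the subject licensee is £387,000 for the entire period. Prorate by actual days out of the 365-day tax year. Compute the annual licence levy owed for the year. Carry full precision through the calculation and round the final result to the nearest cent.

£2,906.74

1 April – 21 June 2029: 82 days at 1.1% → £387,000 × 1.1% × 82/365 = £956.3671
22 June 2029 – 31 March 2030: 283 days at 0.65% → £387,000 × 0.65% × 283/365 = £1,950.3740
Total = £2,906.7411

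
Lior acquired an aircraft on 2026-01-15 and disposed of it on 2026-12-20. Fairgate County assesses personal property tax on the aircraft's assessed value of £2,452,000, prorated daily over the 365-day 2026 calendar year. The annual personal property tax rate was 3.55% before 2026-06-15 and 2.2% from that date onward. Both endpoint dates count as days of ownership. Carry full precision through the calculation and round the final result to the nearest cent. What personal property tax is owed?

£63,943.46

2026-01-15 to 2026-06-14: 151 days at 3.55% → £2,452,000 × 3.55% × 151/365 = £36,010.8110
2026-06-15 to 2026-12-20: 189 days at 2.2% → £2,452,000 × 2.2% × 189/365 = £27,932.6466
Total = £63,943.4575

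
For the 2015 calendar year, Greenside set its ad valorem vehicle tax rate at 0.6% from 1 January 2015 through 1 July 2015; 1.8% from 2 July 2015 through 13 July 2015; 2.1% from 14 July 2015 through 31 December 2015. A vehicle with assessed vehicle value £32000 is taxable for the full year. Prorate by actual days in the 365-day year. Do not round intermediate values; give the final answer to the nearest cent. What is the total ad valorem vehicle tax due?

1 January – 1 July 2015: 182 days at 0.6% → £32000 × 0.6% × 182/365 = £95.7370
2 July – 13 July 2015: 12 days at 1.8% → £32000 × 1.8% × 12/365 = £18.9370
14 July – 31 December 2015: 171 days at 2.1% → £32000 × 2.1% × 171/365 = £314.8274
Total = £429.5014

£429.50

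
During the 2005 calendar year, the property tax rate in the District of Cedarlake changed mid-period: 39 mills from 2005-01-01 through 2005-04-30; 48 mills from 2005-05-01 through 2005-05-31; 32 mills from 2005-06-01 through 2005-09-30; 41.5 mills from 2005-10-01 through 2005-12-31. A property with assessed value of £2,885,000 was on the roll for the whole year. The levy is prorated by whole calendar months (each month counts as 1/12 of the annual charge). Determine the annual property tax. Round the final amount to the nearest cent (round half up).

2005-01-01 to 2005-04-30: 4 months at 39 mills → £2,885,000 × 3.9% × 4/12 = £37,505.0000
2005-05-01 to 2005-05-31: 1 month at 48 mills → £2,885,000 × 4.8% × 1/12 = £11,540.0000
2005-06-01 to 2005-09-30: 4 months at 32 mills → £2,885,000 × 3.2% × 4/12 = £30,773.3333
2005-10-01 to 2005-12-31: 3 months at 41.5 mills → £2,885,000 × 4.15% × 3/12 = £29,931.8750
Total = £109,750.2083

£109,750.21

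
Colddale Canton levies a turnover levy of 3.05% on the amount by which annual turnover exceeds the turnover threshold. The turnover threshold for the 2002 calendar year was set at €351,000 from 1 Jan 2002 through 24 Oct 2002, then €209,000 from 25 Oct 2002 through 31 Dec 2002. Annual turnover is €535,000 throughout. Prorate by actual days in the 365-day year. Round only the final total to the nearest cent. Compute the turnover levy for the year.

1 Jan – 24 Oct 2002: 297 days, exemption €351,000 → (€535,000 − €351,000) × 3.05% × 297/365 = €4,566.4767
25 Oct – 31 Dec 2002: 68 days, exemption €209,000 → (€535,000 − €209,000) × 3.05% × 68/365 = €1,852.3945
Total = €6,418.8712

€6,418.87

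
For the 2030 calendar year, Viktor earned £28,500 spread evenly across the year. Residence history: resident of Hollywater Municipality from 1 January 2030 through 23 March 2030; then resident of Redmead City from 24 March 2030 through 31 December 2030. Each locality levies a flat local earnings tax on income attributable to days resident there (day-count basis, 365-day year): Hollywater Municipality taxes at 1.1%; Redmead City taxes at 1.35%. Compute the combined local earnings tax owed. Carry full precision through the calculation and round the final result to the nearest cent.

Hollywater Municipality, 1 January – 23 March 2030: 82 days → £28,500 × 1.1% × 82/365 = £70.4301
Redmead City, 24 March – 31 December 2030: 283 days → £28,500 × 1.35% × 283/365 = £298.3130
Total = £368.7432

£368.74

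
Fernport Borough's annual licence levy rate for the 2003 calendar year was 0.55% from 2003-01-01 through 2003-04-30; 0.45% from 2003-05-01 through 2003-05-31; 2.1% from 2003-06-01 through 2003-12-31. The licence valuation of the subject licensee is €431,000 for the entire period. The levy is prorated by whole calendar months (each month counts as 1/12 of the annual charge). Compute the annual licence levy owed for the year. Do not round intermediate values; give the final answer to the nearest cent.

€6,231.54

2003-01-01 to 2003-04-30: 4 months at 0.55% → €431,000 × 0.55% × 4/12 = €790.1667
2003-05-01 to 2003-05-31: 1 month at 0.45% → €431,000 × 0.45% × 1/12 = €161.6250
2003-06-01 to 2003-12-31: 7 months at 2.1% → €431,000 × 2.1% × 7/12 = €5,279.7500
Total = €6,231.5417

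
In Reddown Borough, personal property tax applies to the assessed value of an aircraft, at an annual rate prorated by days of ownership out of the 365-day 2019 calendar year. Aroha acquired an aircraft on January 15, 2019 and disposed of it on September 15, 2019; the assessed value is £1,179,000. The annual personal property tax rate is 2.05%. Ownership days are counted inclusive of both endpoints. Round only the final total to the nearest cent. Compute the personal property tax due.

Days held (January 15 – September 15, 2019): 244 out of 365
Tax = £1,179,000 × 2.05% × 244/365 = £16,157.1452

£16,157.15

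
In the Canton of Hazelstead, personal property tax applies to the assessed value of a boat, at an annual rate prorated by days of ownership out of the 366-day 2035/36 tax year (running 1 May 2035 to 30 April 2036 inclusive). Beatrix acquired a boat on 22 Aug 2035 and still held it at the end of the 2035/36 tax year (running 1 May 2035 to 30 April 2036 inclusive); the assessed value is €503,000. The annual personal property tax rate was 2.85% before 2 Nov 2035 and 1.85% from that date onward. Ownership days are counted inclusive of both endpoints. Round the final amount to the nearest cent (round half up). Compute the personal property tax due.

22 Aug – 1 Nov 2035: 72 days at 2.85% → €503,000 × 2.85% × 72/366 = €2,820.0984
2 Nov 2035 – 30 Apr 2036: 181 days at 1.85% → €503,000 × 1.85% × 181/366 = €4,601.9003
Total = €7,421.9986

€7,422.00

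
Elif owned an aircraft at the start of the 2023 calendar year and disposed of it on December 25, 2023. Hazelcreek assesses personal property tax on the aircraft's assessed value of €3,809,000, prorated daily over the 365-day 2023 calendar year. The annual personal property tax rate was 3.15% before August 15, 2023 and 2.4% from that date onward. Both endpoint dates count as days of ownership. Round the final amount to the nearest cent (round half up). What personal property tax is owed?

January 1 – August 14, 2023: 226 days at 3.15% → €3,809,000 × 3.15% × 226/365 = €74,291.1534
August 15 – December 25, 2023: 133 days at 2.4% → €3,809,000 × 2.4% × 133/365 = €33,310.4877
Total = €107,601.6411

€107,601.64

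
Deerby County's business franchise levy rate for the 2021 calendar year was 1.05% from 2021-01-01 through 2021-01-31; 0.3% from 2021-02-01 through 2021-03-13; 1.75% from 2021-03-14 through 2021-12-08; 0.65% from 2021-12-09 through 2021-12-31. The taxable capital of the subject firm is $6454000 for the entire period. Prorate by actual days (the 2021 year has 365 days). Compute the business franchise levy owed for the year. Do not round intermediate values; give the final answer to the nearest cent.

$94122.31

2021-01-01 to 2021-01-31: 31 days at 1.05% → $6454000 × 1.05% × 31/365 = $5755.5534
2021-02-01 to 2021-03-13: 41 days at 0.3% → $6454000 × 0.3% × 41/365 = $2174.9096
2021-03-14 to 2021-12-08: 270 days at 1.75% → $6454000 × 1.75% × 270/365 = $83548.3562
2021-12-09 to 2021-12-31: 23 days at 0.65% → $6454000 × 0.65% × 23/365 = $2643.4877
Total = $94122.3068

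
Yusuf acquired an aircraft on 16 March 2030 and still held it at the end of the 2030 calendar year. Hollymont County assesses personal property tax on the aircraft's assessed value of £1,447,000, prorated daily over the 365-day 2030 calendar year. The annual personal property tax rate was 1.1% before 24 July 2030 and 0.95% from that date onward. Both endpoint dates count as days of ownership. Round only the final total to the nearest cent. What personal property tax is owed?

16 March – 23 July 2030: 130 days at 1.1% → £1,447,000 × 1.1% × 130/365 = £5,669.0685
24 July – 31 December 2030: 161 days at 0.95% → £1,447,000 × 0.95% × 161/365 = £6,063.5247
Total = £11,732.5932

£11,732.59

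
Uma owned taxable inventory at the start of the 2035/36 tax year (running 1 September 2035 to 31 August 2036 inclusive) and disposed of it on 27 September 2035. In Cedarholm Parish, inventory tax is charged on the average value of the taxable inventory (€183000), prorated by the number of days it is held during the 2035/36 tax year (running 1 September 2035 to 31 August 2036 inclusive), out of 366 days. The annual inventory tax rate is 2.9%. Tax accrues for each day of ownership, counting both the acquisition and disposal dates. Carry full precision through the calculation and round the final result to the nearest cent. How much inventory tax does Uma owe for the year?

Days held (1 September – 27 September 2035): 27 out of 366
Tax = €183000 × 2.9% × 27/366 = €391.5000

€391.50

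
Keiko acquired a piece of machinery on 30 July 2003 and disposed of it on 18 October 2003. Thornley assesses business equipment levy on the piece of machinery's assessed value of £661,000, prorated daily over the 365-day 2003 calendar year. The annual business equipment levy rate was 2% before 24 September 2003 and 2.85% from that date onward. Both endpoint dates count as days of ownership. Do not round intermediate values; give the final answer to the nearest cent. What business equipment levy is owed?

30 July – 23 September 2003: 56 days at 2% → £661,000 × 2% × 56/365 = £2,028.2740
24 September – 18 October 2003: 25 days at 2.85% → £661,000 × 2.85% × 25/365 = £1,290.3082
Total = £3,318.5822

£3,318.58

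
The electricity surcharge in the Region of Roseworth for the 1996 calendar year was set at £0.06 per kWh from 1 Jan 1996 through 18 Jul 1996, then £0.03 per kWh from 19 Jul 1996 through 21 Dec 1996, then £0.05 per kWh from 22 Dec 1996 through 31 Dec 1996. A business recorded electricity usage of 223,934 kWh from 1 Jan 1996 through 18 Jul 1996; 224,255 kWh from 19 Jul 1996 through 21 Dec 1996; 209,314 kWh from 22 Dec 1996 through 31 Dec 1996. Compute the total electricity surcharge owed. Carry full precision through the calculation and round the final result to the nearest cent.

1 Jan – 18 Jul 1996: 223,934 kWh at £0.06/kWh → £13,436.04
19 Jul – 21 Dec 1996: 224,255 kWh at £0.03/kWh → £6,727.65
22 Dec – 31 Dec 1996: 209,314 kWh at £0.05/kWh → £10,465.70

£30,629.39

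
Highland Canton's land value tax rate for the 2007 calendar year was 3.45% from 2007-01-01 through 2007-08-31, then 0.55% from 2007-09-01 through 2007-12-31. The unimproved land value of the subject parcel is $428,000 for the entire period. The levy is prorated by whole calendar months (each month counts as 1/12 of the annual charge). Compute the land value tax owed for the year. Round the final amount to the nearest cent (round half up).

2007-01-01 to 2007-08-31: 8 months at 3.45% → $428,000 × 3.45% × 8/12 = $9,844.0000
2007-09-01 to 2007-12-31: 4 months at 0.55% → $428,000 × 0.55% × 4/12 = $784.6667
Total = $10,628.6667

$10,628.67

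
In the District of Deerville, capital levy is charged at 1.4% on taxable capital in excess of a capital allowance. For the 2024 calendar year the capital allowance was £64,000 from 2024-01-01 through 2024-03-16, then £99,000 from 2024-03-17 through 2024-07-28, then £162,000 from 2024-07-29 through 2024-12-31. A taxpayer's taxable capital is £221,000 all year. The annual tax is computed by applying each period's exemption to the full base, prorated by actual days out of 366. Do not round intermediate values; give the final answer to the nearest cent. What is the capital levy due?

2024-01-01 to 2024-03-16: 76 days, exemption £64,000 → (£221,000 − £64,000) × 1.4% × 76/366 = £456.4153
2024-03-17 to 2024-07-28: 134 days, exemption £99,000 → (£221,000 − £99,000) × 1.4% × 134/366 = £625.3333
2024-07-29 to 2024-12-31: 156 days, exemption £162,000 → (£221,000 − £162,000) × 1.4% × 156/366 = £352.0656
Total = £1,433.8142

£1,433.81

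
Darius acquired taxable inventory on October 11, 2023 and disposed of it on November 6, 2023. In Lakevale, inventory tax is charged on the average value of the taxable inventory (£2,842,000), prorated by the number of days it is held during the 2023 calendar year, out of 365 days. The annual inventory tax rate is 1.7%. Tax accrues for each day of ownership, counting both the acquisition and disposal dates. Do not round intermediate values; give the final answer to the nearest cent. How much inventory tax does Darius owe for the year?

Days held (October 11 – November 6, 2023): 27 out of 365
Tax = £2,842,000 × 1.7% × 27/365 = £3,573.9123

£3,573.91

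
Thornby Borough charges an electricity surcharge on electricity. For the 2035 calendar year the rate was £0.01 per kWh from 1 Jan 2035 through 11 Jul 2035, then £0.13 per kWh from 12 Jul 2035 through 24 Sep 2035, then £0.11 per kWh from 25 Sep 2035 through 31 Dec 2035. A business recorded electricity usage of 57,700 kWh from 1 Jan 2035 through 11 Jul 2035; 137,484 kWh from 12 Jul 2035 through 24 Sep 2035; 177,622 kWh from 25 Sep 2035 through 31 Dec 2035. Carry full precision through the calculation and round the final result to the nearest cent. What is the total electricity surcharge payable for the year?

£37988.34

1 Jan – 11 Jul 2035: 57,700 kWh at £0.01/kWh → £577.00
12 Jul – 24 Sep 2035: 137,484 kWh at £0.13/kWh → £17872.92
25 Sep – 31 Dec 2035: 177,622 kWh at £0.11/kWh → £19538.42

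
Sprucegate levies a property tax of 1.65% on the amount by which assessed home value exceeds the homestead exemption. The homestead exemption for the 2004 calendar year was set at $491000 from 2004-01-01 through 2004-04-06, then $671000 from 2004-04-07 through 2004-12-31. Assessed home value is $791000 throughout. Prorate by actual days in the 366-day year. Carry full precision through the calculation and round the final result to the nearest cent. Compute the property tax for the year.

2004-01-01 to 2004-04-06: 97 days, exemption $491000 → ($791000 − $491000) × 1.65% × 97/366 = $1311.8852
2004-04-07 to 2004-12-31: 269 days, exemption $671000 → ($791000 − $671000) × 1.65% × 269/366 = $1455.2459
Total = $2767.1311

$2767.13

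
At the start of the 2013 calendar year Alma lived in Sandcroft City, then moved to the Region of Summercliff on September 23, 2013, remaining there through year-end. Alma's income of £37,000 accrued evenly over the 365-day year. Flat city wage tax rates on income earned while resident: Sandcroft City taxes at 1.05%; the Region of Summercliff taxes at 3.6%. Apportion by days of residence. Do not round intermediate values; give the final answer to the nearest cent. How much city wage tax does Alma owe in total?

Sandcroft City, January 1 – September 22, 2013: 265 days → £37,000 × 1.05% × 265/365 = £282.0616
The Region of Summercliff, September 23 – December 31, 2013: 100 days → £37,000 × 3.6% × 100/365 = £364.9315
Total = £646.9932

£646.99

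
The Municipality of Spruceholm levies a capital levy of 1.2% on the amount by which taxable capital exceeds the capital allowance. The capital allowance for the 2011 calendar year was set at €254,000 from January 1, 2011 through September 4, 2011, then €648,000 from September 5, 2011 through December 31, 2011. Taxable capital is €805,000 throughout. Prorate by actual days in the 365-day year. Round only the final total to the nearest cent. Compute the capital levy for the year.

€5,083.50

January 1 – September 4, 2011: 247 days, exemption €254,000 → (€805,000 − €254,000) × 1.2% × 247/365 = €4,474.4219
September 5 – December 31, 2011: 118 days, exemption €648,000 → (€805,000 − €648,000) × 1.2% × 118/365 = €609.0740
Total = €5,083.4959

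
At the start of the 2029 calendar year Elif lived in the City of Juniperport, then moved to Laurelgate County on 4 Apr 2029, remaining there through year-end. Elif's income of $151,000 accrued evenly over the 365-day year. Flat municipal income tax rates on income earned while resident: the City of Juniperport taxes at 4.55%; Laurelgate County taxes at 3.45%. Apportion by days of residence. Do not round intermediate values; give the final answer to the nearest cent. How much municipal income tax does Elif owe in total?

The City of Juniperport, 1 Jan – 3 Apr 2029: 93 days → $151,000 × 4.55% × 93/365 = $1,750.5658
Laurelgate County, 4 Apr – 31 Dec 2029: 272 days → $151,000 × 3.45% × 272/365 = $3,882.1479
Total = $5,632.7137

$5,632.71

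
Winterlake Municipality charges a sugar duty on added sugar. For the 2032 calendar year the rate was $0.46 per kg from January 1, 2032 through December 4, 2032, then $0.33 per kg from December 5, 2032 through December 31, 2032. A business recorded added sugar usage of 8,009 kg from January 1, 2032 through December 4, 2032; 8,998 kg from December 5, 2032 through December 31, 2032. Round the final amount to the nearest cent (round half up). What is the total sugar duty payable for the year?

January 1 – December 4, 2032: 8,009 kg at $0.46/kg → $3,684.14
December 5 – December 31, 2032: 8,998 kg at $0.33/kg → $2,969.34

$6,653.48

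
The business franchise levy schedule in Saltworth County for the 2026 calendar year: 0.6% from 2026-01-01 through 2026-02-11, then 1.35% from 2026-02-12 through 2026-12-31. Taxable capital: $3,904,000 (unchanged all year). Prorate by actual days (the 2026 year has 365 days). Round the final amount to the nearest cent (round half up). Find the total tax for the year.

$49,334.79

2026-01-01 to 2026-02-11: 42 days at 0.6% → $3,904,000 × 0.6% × 42/365 = $2,695.3644
2026-02-12 to 2026-12-31: 323 days at 1.35% → $3,904,000 × 1.35% × 323/365 = $46,639.4301
Total = $49,334.7945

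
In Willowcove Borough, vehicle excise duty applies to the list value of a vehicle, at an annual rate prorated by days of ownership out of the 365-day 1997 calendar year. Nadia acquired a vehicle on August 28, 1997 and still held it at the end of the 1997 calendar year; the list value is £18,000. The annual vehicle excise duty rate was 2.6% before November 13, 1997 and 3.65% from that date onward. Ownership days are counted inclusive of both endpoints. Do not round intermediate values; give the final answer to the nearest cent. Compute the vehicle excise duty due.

August 28 – November 12, 1997: 77 days at 2.6% → £18,000 × 2.6% × 77/365 = £98.7288
November 13 – December 31, 1997: 49 days at 3.65% → £18,000 × 3.65% × 49/365 = £88.2000
Total = £186.9288

£186.93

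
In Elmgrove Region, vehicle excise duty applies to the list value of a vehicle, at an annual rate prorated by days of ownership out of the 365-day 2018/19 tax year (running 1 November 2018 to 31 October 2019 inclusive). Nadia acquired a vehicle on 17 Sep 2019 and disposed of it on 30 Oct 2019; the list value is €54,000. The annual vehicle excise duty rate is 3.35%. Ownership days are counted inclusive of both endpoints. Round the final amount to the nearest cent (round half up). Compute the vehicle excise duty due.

€218.07

Days held (17 Sep – 30 Oct 2019): 44 out of 365
Tax = €54,000 × 3.35% × 44/365 = €218.0712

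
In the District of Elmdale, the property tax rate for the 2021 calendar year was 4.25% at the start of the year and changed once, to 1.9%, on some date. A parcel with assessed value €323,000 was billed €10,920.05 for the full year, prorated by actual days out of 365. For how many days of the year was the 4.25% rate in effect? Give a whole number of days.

Let d = days at the first rate; then 365 − d days at the second rate.
€323,000 × [4.25%·d + 1.9%·(365−d)] / 365 = €10,920.05
Solving gives d = 230, so the new rate took effect on 19 August 2021.

230 days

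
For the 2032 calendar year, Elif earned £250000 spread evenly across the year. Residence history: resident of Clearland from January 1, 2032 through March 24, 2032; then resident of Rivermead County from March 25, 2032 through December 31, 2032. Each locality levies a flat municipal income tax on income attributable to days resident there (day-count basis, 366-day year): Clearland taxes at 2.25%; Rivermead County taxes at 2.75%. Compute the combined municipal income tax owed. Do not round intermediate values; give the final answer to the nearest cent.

Clearland, January 1 – March 24, 2032: 84 days → £250000 × 2.25% × 84/366 = £1290.9836
Rivermead County, March 25 – December 31, 2032: 282 days → £250000 × 2.75% × 282/366 = £5297.1311
Total = £6588.1148

£6588.11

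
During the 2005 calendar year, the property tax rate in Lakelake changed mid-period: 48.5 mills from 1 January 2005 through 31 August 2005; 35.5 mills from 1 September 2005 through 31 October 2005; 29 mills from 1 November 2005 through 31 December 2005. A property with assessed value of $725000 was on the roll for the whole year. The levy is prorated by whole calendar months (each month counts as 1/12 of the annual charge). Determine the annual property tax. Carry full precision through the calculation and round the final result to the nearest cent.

$31235.42

1 January – 31 August 2005: 8 months at 48.5 mills → $725000 × 4.85% × 8/12 = $23441.6667
1 September – 31 October 2005: 2 months at 35.5 mills → $725000 × 3.55% × 2/12 = $4289.5833
1 November – 31 December 2005: 2 months at 29 mills → $725000 × 2.9% × 2/12 = $3504.1667
Total = $31235.4167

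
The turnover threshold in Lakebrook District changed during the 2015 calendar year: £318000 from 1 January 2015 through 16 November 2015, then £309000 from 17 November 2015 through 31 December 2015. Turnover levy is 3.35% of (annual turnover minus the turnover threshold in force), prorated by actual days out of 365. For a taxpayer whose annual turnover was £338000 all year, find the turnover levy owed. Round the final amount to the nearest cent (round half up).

£707.17

1 January – 16 November 2015: 320 days, exemption £318000 → (£338000 − £318000) × 3.35% × 320/365 = £587.3973
17 November – 31 December 2015: 45 days, exemption £309000 → (£338000 − £309000) × 3.35% × 45/365 = £119.7740
Total = £707.1712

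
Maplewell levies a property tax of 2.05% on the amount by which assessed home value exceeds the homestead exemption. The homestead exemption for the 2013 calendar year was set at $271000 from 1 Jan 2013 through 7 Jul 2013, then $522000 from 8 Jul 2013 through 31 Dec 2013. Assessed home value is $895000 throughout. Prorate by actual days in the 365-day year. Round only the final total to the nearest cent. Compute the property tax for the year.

1 Jan – 7 Jul 2013: 188 days, exemption $271000 → ($895000 − $271000) × 2.05% × 188/365 = $6588.7562
8 Jul – 31 Dec 2013: 177 days, exemption $522000 → ($895000 − $522000) × 2.05% × 177/365 = $3708.0288
Total = $10296.7849

$10296.78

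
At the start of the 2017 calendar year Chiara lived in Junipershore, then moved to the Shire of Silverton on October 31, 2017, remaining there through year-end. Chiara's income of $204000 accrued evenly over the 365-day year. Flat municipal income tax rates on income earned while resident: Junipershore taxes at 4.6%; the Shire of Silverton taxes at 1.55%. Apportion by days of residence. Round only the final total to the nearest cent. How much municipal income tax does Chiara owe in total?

Junipershore, January 1 – October 30, 2017: 303 days → $204000 × 4.6% × 303/365 = $7790.0055
The Shire of Silverton, October 31 – December 31, 2017: 62 days → $204000 × 1.55% × 62/365 = $537.1068
Total = $8327.1123

$8327.11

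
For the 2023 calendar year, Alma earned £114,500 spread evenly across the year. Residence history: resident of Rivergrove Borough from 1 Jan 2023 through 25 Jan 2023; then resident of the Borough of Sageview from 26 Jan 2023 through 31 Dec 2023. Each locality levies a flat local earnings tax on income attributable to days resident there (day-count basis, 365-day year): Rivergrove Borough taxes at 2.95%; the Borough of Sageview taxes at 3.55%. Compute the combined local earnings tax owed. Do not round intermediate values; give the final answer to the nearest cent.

Rivergrove Borough, 1 Jan – 25 Jan 2023: 25 days → £114,500 × 2.95% × 25/365 = £231.3527
The Borough of Sageview, 26 Jan – 31 Dec 2023: 340 days → £114,500 × 3.55% × 340/365 = £3,786.3425
Total = £4,017.6952

£4,017.70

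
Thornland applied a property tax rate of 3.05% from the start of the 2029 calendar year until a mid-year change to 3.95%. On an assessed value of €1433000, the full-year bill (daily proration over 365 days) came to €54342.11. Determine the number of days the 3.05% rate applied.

64 days

Let d = days at the first rate; then 365 − d days at the second rate.
€1433000 × [3.05%·d + 3.95%·(365−d)] / 365 = €54342.11
Solving gives d = 64, so the new rate took effect on 6 March 2029.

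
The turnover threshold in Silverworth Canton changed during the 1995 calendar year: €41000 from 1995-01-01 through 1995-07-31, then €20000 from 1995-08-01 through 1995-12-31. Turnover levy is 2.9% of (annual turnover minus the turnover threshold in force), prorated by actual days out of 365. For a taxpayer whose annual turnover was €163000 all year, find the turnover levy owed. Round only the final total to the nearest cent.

€3793.28

1995-01-01 to 1995-07-31: 212 days, exemption €41000 → (€163000 − €41000) × 2.9% × 212/365 = €2054.9479
1995-08-01 to 1995-12-31: 153 days, exemption €20000 → (€163000 − €20000) × 2.9% × 153/365 = €1738.3315
Total = €3793.2795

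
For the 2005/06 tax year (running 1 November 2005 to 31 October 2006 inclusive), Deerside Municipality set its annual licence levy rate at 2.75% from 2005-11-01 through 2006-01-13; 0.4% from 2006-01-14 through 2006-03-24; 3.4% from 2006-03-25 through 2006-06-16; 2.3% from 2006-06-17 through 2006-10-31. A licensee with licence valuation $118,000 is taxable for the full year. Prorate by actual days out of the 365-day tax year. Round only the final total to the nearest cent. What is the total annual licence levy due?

$2,690.40

2005-11-01 to 2006-01-13: 74 days at 2.75% → $118,000 × 2.75% × 74/365 = $657.8904
2006-01-14 to 2006-03-24: 70 days at 0.4% → $118,000 × 0.4% × 70/365 = $90.5205
2006-03-25 to 2006-06-16: 84 days at 3.4% → $118,000 × 3.4% × 84/365 = $923.3096
2006-06-17 to 2006-10-31: 137 days at 2.3% → $118,000 × 2.3% × 137/365 = $1,018.6795
Total = $2,690.4000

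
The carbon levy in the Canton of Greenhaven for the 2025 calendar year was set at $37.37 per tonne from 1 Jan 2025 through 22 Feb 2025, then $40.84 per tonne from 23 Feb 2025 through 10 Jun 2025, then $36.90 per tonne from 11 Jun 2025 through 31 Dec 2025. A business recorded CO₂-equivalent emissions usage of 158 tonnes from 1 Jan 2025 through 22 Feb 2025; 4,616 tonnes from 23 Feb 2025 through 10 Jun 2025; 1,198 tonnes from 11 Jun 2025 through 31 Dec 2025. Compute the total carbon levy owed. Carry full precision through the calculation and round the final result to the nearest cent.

$238,628.10

1 Jan – 22 Feb 2025: 158 tonnes at $37.37/tonne → $5,904.46
23 Feb – 10 Jun 2025: 4,616 tonnes at $40.84/tonne → $188,517.44
11 Jun – 31 Dec 2025: 1,198 tonnes at $36.90/tonne → $44,206.20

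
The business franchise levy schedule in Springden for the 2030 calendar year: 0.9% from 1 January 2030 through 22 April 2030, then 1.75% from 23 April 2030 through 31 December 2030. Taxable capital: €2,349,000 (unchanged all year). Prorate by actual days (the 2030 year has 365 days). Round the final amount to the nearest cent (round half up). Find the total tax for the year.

1 January – 22 April 2030: 112 days at 0.9% → €2,349,000 × 0.9% × 112/365 = €6,487.1014
23 April – 31 December 2030: 253 days at 1.75% → €2,349,000 × 1.75% × 253/365 = €28,493.6918
Total = €34,980.7932

€34,980.79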